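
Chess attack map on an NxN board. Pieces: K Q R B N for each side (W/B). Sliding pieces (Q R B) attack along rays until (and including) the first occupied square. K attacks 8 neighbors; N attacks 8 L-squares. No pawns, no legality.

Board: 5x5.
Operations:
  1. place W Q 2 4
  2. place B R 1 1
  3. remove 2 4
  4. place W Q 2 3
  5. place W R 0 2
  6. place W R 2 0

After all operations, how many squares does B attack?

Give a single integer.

Answer: 8

Derivation:
Op 1: place WQ@(2,4)
Op 2: place BR@(1,1)
Op 3: remove (2,4)
Op 4: place WQ@(2,3)
Op 5: place WR@(0,2)
Op 6: place WR@(2,0)
Per-piece attacks for B:
  BR@(1,1): attacks (1,2) (1,3) (1,4) (1,0) (2,1) (3,1) (4,1) (0,1)
Union (8 distinct): (0,1) (1,0) (1,2) (1,3) (1,4) (2,1) (3,1) (4,1)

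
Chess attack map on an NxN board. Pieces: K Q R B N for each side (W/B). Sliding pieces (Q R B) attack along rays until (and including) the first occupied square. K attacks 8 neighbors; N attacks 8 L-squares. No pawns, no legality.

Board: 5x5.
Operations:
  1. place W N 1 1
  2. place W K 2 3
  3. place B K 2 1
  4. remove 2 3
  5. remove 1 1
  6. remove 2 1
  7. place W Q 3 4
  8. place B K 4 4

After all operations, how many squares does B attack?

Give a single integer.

Op 1: place WN@(1,1)
Op 2: place WK@(2,3)
Op 3: place BK@(2,1)
Op 4: remove (2,3)
Op 5: remove (1,1)
Op 6: remove (2,1)
Op 7: place WQ@(3,4)
Op 8: place BK@(4,4)
Per-piece attacks for B:
  BK@(4,4): attacks (4,3) (3,4) (3,3)
Union (3 distinct): (3,3) (3,4) (4,3)

Answer: 3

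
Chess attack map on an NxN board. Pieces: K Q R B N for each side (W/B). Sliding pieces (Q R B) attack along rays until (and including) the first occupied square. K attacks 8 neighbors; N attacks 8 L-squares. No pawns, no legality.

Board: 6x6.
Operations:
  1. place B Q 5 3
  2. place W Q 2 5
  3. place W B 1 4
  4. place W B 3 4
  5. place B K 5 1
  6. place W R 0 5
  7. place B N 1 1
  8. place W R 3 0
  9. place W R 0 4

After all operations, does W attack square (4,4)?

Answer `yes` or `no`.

Answer: no

Derivation:
Op 1: place BQ@(5,3)
Op 2: place WQ@(2,5)
Op 3: place WB@(1,4)
Op 4: place WB@(3,4)
Op 5: place BK@(5,1)
Op 6: place WR@(0,5)
Op 7: place BN@(1,1)
Op 8: place WR@(3,0)
Op 9: place WR@(0,4)
Per-piece attacks for W:
  WR@(0,4): attacks (0,5) (0,3) (0,2) (0,1) (0,0) (1,4) [ray(0,1) blocked at (0,5); ray(1,0) blocked at (1,4)]
  WR@(0,5): attacks (0,4) (1,5) (2,5) [ray(0,-1) blocked at (0,4); ray(1,0) blocked at (2,5)]
  WB@(1,4): attacks (2,5) (2,3) (3,2) (4,1) (5,0) (0,5) (0,3) [ray(1,1) blocked at (2,5); ray(-1,1) blocked at (0,5)]
  WQ@(2,5): attacks (2,4) (2,3) (2,2) (2,1) (2,0) (3,5) (4,5) (5,5) (1,5) (0,5) (3,4) (1,4) [ray(-1,0) blocked at (0,5); ray(1,-1) blocked at (3,4); ray(-1,-1) blocked at (1,4)]
  WR@(3,0): attacks (3,1) (3,2) (3,3) (3,4) (4,0) (5,0) (2,0) (1,0) (0,0) [ray(0,1) blocked at (3,4)]
  WB@(3,4): attacks (4,5) (4,3) (5,2) (2,5) (2,3) (1,2) (0,1) [ray(-1,1) blocked at (2,5)]
W attacks (4,4): no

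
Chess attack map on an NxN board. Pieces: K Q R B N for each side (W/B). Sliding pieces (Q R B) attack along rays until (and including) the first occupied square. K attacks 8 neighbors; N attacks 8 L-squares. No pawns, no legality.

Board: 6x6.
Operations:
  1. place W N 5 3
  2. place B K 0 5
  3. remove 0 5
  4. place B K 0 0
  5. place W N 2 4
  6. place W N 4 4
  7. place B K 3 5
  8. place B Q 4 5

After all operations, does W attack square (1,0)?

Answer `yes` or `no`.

Answer: no

Derivation:
Op 1: place WN@(5,3)
Op 2: place BK@(0,5)
Op 3: remove (0,5)
Op 4: place BK@(0,0)
Op 5: place WN@(2,4)
Op 6: place WN@(4,4)
Op 7: place BK@(3,5)
Op 8: place BQ@(4,5)
Per-piece attacks for W:
  WN@(2,4): attacks (4,5) (0,5) (3,2) (4,3) (1,2) (0,3)
  WN@(4,4): attacks (2,5) (5,2) (3,2) (2,3)
  WN@(5,3): attacks (4,5) (3,4) (4,1) (3,2)
W attacks (1,0): no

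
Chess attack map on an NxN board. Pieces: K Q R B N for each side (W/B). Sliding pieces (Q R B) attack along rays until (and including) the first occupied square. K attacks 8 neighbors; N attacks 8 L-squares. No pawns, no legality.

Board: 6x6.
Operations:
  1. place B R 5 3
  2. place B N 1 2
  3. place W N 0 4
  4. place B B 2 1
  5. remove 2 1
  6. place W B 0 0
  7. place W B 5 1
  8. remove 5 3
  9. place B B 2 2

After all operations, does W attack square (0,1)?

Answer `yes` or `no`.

Op 1: place BR@(5,3)
Op 2: place BN@(1,2)
Op 3: place WN@(0,4)
Op 4: place BB@(2,1)
Op 5: remove (2,1)
Op 6: place WB@(0,0)
Op 7: place WB@(5,1)
Op 8: remove (5,3)
Op 9: place BB@(2,2)
Per-piece attacks for W:
  WB@(0,0): attacks (1,1) (2,2) [ray(1,1) blocked at (2,2)]
  WN@(0,4): attacks (2,5) (1,2) (2,3)
  WB@(5,1): attacks (4,2) (3,3) (2,4) (1,5) (4,0)
W attacks (0,1): no

Answer: no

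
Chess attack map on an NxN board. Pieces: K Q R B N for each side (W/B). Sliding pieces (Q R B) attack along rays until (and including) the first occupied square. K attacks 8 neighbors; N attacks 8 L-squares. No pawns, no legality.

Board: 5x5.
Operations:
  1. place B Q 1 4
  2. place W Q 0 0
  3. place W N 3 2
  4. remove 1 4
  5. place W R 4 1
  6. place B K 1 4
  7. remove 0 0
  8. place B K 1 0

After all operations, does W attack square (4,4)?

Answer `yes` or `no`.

Op 1: place BQ@(1,4)
Op 2: place WQ@(0,0)
Op 3: place WN@(3,2)
Op 4: remove (1,4)
Op 5: place WR@(4,1)
Op 6: place BK@(1,4)
Op 7: remove (0,0)
Op 8: place BK@(1,0)
Per-piece attacks for W:
  WN@(3,2): attacks (4,4) (2,4) (1,3) (4,0) (2,0) (1,1)
  WR@(4,1): attacks (4,2) (4,3) (4,4) (4,0) (3,1) (2,1) (1,1) (0,1)
W attacks (4,4): yes

Answer: yes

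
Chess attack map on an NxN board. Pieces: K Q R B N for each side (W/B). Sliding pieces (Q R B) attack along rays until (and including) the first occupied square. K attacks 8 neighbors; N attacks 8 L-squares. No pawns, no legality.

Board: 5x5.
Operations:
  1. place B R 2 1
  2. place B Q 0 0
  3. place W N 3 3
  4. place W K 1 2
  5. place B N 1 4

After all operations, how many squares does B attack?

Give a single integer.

Answer: 15

Derivation:
Op 1: place BR@(2,1)
Op 2: place BQ@(0,0)
Op 3: place WN@(3,3)
Op 4: place WK@(1,2)
Op 5: place BN@(1,4)
Per-piece attacks for B:
  BQ@(0,0): attacks (0,1) (0,2) (0,3) (0,4) (1,0) (2,0) (3,0) (4,0) (1,1) (2,2) (3,3) [ray(1,1) blocked at (3,3)]
  BN@(1,4): attacks (2,2) (3,3) (0,2)
  BR@(2,1): attacks (2,2) (2,3) (2,4) (2,0) (3,1) (4,1) (1,1) (0,1)
Union (15 distinct): (0,1) (0,2) (0,3) (0,4) (1,0) (1,1) (2,0) (2,2) (2,3) (2,4) (3,0) (3,1) (3,3) (4,0) (4,1)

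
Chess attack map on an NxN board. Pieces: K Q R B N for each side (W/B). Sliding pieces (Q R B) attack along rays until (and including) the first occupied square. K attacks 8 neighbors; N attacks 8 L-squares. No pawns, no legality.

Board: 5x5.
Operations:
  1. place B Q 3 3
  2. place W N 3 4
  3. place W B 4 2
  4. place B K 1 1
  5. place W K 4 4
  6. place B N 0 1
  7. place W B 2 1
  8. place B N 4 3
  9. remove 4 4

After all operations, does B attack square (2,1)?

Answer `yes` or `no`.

Op 1: place BQ@(3,3)
Op 2: place WN@(3,4)
Op 3: place WB@(4,2)
Op 4: place BK@(1,1)
Op 5: place WK@(4,4)
Op 6: place BN@(0,1)
Op 7: place WB@(2,1)
Op 8: place BN@(4,3)
Op 9: remove (4,4)
Per-piece attacks for B:
  BN@(0,1): attacks (1,3) (2,2) (2,0)
  BK@(1,1): attacks (1,2) (1,0) (2,1) (0,1) (2,2) (2,0) (0,2) (0,0)
  BQ@(3,3): attacks (3,4) (3,2) (3,1) (3,0) (4,3) (2,3) (1,3) (0,3) (4,4) (4,2) (2,4) (2,2) (1,1) [ray(0,1) blocked at (3,4); ray(1,0) blocked at (4,3); ray(1,-1) blocked at (4,2); ray(-1,-1) blocked at (1,1)]
  BN@(4,3): attacks (2,4) (3,1) (2,2)
B attacks (2,1): yes

Answer: yes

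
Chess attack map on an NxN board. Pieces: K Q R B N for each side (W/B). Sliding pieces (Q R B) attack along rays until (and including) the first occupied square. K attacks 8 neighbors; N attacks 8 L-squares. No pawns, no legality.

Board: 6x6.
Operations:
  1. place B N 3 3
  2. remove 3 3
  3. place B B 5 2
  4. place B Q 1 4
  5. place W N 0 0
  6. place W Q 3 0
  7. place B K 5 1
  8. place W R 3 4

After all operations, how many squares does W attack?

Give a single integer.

Answer: 20

Derivation:
Op 1: place BN@(3,3)
Op 2: remove (3,3)
Op 3: place BB@(5,2)
Op 4: place BQ@(1,4)
Op 5: place WN@(0,0)
Op 6: place WQ@(3,0)
Op 7: place BK@(5,1)
Op 8: place WR@(3,4)
Per-piece attacks for W:
  WN@(0,0): attacks (1,2) (2,1)
  WQ@(3,0): attacks (3,1) (3,2) (3,3) (3,4) (4,0) (5,0) (2,0) (1,0) (0,0) (4,1) (5,2) (2,1) (1,2) (0,3) [ray(0,1) blocked at (3,4); ray(-1,0) blocked at (0,0); ray(1,1) blocked at (5,2)]
  WR@(3,4): attacks (3,5) (3,3) (3,2) (3,1) (3,0) (4,4) (5,4) (2,4) (1,4) [ray(0,-1) blocked at (3,0); ray(-1,0) blocked at (1,4)]
Union (20 distinct): (0,0) (0,3) (1,0) (1,2) (1,4) (2,0) (2,1) (2,4) (3,0) (3,1) (3,2) (3,3) (3,4) (3,5) (4,0) (4,1) (4,4) (5,0) (5,2) (5,4)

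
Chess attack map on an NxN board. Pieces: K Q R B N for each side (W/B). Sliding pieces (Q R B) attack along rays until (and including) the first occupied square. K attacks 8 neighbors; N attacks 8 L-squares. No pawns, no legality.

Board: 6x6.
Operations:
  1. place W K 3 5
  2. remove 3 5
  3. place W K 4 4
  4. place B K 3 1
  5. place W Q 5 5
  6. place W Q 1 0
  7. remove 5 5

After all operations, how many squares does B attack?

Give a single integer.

Answer: 8

Derivation:
Op 1: place WK@(3,5)
Op 2: remove (3,5)
Op 3: place WK@(4,4)
Op 4: place BK@(3,1)
Op 5: place WQ@(5,5)
Op 6: place WQ@(1,0)
Op 7: remove (5,5)
Per-piece attacks for B:
  BK@(3,1): attacks (3,2) (3,0) (4,1) (2,1) (4,2) (4,0) (2,2) (2,0)
Union (8 distinct): (2,0) (2,1) (2,2) (3,0) (3,2) (4,0) (4,1) (4,2)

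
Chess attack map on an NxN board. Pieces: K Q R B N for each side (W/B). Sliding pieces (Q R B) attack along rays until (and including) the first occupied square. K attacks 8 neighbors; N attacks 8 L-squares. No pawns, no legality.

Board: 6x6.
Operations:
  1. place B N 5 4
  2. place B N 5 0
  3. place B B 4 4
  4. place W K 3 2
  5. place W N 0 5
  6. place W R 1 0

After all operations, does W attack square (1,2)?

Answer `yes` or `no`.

Answer: yes

Derivation:
Op 1: place BN@(5,4)
Op 2: place BN@(5,0)
Op 3: place BB@(4,4)
Op 4: place WK@(3,2)
Op 5: place WN@(0,5)
Op 6: place WR@(1,0)
Per-piece attacks for W:
  WN@(0,5): attacks (1,3) (2,4)
  WR@(1,0): attacks (1,1) (1,2) (1,3) (1,4) (1,5) (2,0) (3,0) (4,0) (5,0) (0,0) [ray(1,0) blocked at (5,0)]
  WK@(3,2): attacks (3,3) (3,1) (4,2) (2,2) (4,3) (4,1) (2,3) (2,1)
W attacks (1,2): yes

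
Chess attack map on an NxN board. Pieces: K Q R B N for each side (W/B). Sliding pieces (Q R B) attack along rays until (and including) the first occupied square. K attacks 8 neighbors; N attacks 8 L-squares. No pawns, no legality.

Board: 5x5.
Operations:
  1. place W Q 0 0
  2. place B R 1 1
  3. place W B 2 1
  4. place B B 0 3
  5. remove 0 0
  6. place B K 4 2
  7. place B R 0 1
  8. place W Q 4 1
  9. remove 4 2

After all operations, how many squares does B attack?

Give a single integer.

Answer: 10

Derivation:
Op 1: place WQ@(0,0)
Op 2: place BR@(1,1)
Op 3: place WB@(2,1)
Op 4: place BB@(0,3)
Op 5: remove (0,0)
Op 6: place BK@(4,2)
Op 7: place BR@(0,1)
Op 8: place WQ@(4,1)
Op 9: remove (4,2)
Per-piece attacks for B:
  BR@(0,1): attacks (0,2) (0,3) (0,0) (1,1) [ray(0,1) blocked at (0,3); ray(1,0) blocked at (1,1)]
  BB@(0,3): attacks (1,4) (1,2) (2,1) [ray(1,-1) blocked at (2,1)]
  BR@(1,1): attacks (1,2) (1,3) (1,4) (1,0) (2,1) (0,1) [ray(1,0) blocked at (2,1); ray(-1,0) blocked at (0,1)]
Union (10 distinct): (0,0) (0,1) (0,2) (0,3) (1,0) (1,1) (1,2) (1,3) (1,4) (2,1)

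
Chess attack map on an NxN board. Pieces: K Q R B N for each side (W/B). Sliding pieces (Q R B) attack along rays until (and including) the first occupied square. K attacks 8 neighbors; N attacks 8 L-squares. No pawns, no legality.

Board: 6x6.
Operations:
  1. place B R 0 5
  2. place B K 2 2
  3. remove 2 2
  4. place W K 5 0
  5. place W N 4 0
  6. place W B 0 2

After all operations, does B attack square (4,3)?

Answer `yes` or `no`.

Answer: no

Derivation:
Op 1: place BR@(0,5)
Op 2: place BK@(2,2)
Op 3: remove (2,2)
Op 4: place WK@(5,0)
Op 5: place WN@(4,0)
Op 6: place WB@(0,2)
Per-piece attacks for B:
  BR@(0,5): attacks (0,4) (0,3) (0,2) (1,5) (2,5) (3,5) (4,5) (5,5) [ray(0,-1) blocked at (0,2)]
B attacks (4,3): no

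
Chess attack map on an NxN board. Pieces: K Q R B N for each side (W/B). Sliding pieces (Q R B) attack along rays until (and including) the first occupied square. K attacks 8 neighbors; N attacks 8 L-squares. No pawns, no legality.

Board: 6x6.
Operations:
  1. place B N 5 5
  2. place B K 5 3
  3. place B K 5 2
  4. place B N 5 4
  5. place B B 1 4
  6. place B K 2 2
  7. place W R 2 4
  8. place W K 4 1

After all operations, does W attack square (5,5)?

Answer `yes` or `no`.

Op 1: place BN@(5,5)
Op 2: place BK@(5,3)
Op 3: place BK@(5,2)
Op 4: place BN@(5,4)
Op 5: place BB@(1,4)
Op 6: place BK@(2,2)
Op 7: place WR@(2,4)
Op 8: place WK@(4,1)
Per-piece attacks for W:
  WR@(2,4): attacks (2,5) (2,3) (2,2) (3,4) (4,4) (5,4) (1,4) [ray(0,-1) blocked at (2,2); ray(1,0) blocked at (5,4); ray(-1,0) blocked at (1,4)]
  WK@(4,1): attacks (4,2) (4,0) (5,1) (3,1) (5,2) (5,0) (3,2) (3,0)
W attacks (5,5): no

Answer: no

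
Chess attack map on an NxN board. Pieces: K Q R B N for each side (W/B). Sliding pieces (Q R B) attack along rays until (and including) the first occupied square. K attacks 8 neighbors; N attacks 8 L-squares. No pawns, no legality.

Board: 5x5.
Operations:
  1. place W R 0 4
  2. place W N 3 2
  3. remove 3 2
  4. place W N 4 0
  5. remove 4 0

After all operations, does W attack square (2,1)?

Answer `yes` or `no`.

Op 1: place WR@(0,4)
Op 2: place WN@(3,2)
Op 3: remove (3,2)
Op 4: place WN@(4,0)
Op 5: remove (4,0)
Per-piece attacks for W:
  WR@(0,4): attacks (0,3) (0,2) (0,1) (0,0) (1,4) (2,4) (3,4) (4,4)
W attacks (2,1): no

Answer: no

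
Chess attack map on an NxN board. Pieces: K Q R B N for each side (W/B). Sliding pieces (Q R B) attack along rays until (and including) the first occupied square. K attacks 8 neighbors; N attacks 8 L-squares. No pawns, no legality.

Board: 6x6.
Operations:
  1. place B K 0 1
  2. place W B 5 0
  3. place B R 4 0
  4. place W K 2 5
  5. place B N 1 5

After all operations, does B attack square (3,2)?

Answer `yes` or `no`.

Op 1: place BK@(0,1)
Op 2: place WB@(5,0)
Op 3: place BR@(4,0)
Op 4: place WK@(2,5)
Op 5: place BN@(1,5)
Per-piece attacks for B:
  BK@(0,1): attacks (0,2) (0,0) (1,1) (1,2) (1,0)
  BN@(1,5): attacks (2,3) (3,4) (0,3)
  BR@(4,0): attacks (4,1) (4,2) (4,3) (4,4) (4,5) (5,0) (3,0) (2,0) (1,0) (0,0) [ray(1,0) blocked at (5,0)]
B attacks (3,2): no

Answer: no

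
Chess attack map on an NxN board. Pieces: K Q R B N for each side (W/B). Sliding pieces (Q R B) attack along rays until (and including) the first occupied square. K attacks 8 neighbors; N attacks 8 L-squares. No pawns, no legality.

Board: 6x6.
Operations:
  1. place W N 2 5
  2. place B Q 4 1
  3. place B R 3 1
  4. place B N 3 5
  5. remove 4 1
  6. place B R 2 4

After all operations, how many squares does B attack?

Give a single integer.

Answer: 19

Derivation:
Op 1: place WN@(2,5)
Op 2: place BQ@(4,1)
Op 3: place BR@(3,1)
Op 4: place BN@(3,5)
Op 5: remove (4,1)
Op 6: place BR@(2,4)
Per-piece attacks for B:
  BR@(2,4): attacks (2,5) (2,3) (2,2) (2,1) (2,0) (3,4) (4,4) (5,4) (1,4) (0,4) [ray(0,1) blocked at (2,5)]
  BR@(3,1): attacks (3,2) (3,3) (3,4) (3,5) (3,0) (4,1) (5,1) (2,1) (1,1) (0,1) [ray(0,1) blocked at (3,5)]
  BN@(3,5): attacks (4,3) (5,4) (2,3) (1,4)
Union (19 distinct): (0,1) (0,4) (1,1) (1,4) (2,0) (2,1) (2,2) (2,3) (2,5) (3,0) (3,2) (3,3) (3,4) (3,5) (4,1) (4,3) (4,4) (5,1) (5,4)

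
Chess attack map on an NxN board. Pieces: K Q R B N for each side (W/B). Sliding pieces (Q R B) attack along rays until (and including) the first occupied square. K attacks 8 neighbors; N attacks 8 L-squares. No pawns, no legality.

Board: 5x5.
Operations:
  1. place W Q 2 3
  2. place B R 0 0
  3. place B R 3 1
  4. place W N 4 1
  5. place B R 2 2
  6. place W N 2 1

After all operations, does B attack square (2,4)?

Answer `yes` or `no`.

Op 1: place WQ@(2,3)
Op 2: place BR@(0,0)
Op 3: place BR@(3,1)
Op 4: place WN@(4,1)
Op 5: place BR@(2,2)
Op 6: place WN@(2,1)
Per-piece attacks for B:
  BR@(0,0): attacks (0,1) (0,2) (0,3) (0,4) (1,0) (2,0) (3,0) (4,0)
  BR@(2,2): attacks (2,3) (2,1) (3,2) (4,2) (1,2) (0,2) [ray(0,1) blocked at (2,3); ray(0,-1) blocked at (2,1)]
  BR@(3,1): attacks (3,2) (3,3) (3,4) (3,0) (4,1) (2,1) [ray(1,0) blocked at (4,1); ray(-1,0) blocked at (2,1)]
B attacks (2,4): no

Answer: no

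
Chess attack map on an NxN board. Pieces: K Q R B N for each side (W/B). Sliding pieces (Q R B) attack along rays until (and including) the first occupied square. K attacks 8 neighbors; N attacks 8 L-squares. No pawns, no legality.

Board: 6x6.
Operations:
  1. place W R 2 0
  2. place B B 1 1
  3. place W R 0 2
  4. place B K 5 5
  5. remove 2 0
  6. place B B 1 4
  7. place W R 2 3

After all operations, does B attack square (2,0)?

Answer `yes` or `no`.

Op 1: place WR@(2,0)
Op 2: place BB@(1,1)
Op 3: place WR@(0,2)
Op 4: place BK@(5,5)
Op 5: remove (2,0)
Op 6: place BB@(1,4)
Op 7: place WR@(2,3)
Per-piece attacks for B:
  BB@(1,1): attacks (2,2) (3,3) (4,4) (5,5) (2,0) (0,2) (0,0) [ray(1,1) blocked at (5,5); ray(-1,1) blocked at (0,2)]
  BB@(1,4): attacks (2,5) (2,3) (0,5) (0,3) [ray(1,-1) blocked at (2,3)]
  BK@(5,5): attacks (5,4) (4,5) (4,4)
B attacks (2,0): yes

Answer: yes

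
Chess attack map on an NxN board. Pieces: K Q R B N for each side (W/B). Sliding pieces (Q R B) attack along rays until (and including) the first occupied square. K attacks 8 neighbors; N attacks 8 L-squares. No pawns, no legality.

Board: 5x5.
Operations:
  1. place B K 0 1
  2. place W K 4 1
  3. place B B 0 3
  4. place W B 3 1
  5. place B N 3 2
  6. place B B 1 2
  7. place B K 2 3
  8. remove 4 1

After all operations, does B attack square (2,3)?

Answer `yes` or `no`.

Op 1: place BK@(0,1)
Op 2: place WK@(4,1)
Op 3: place BB@(0,3)
Op 4: place WB@(3,1)
Op 5: place BN@(3,2)
Op 6: place BB@(1,2)
Op 7: place BK@(2,3)
Op 8: remove (4,1)
Per-piece attacks for B:
  BK@(0,1): attacks (0,2) (0,0) (1,1) (1,2) (1,0)
  BB@(0,3): attacks (1,4) (1,2) [ray(1,-1) blocked at (1,2)]
  BB@(1,2): attacks (2,3) (2,1) (3,0) (0,3) (0,1) [ray(1,1) blocked at (2,3); ray(-1,1) blocked at (0,3); ray(-1,-1) blocked at (0,1)]
  BK@(2,3): attacks (2,4) (2,2) (3,3) (1,3) (3,4) (3,2) (1,4) (1,2)
  BN@(3,2): attacks (4,4) (2,4) (1,3) (4,0) (2,0) (1,1)
B attacks (2,3): yes

Answer: yes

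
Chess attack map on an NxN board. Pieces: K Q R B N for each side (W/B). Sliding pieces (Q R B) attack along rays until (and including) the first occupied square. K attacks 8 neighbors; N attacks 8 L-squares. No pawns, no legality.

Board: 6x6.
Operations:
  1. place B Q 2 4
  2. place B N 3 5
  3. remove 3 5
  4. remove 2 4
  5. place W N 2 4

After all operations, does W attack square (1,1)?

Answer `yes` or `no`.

Op 1: place BQ@(2,4)
Op 2: place BN@(3,5)
Op 3: remove (3,5)
Op 4: remove (2,4)
Op 5: place WN@(2,4)
Per-piece attacks for W:
  WN@(2,4): attacks (4,5) (0,5) (3,2) (4,3) (1,2) (0,3)
W attacks (1,1): no

Answer: no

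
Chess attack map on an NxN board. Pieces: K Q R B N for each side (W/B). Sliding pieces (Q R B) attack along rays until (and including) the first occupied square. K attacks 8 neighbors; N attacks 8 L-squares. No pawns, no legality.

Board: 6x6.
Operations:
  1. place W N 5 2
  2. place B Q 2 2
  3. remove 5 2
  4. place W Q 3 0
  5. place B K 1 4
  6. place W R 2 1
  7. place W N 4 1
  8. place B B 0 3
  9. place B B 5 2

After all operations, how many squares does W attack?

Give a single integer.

Op 1: place WN@(5,2)
Op 2: place BQ@(2,2)
Op 3: remove (5,2)
Op 4: place WQ@(3,0)
Op 5: place BK@(1,4)
Op 6: place WR@(2,1)
Op 7: place WN@(4,1)
Op 8: place BB@(0,3)
Op 9: place BB@(5,2)
Per-piece attacks for W:
  WR@(2,1): attacks (2,2) (2,0) (3,1) (4,1) (1,1) (0,1) [ray(0,1) blocked at (2,2); ray(1,0) blocked at (4,1)]
  WQ@(3,0): attacks (3,1) (3,2) (3,3) (3,4) (3,5) (4,0) (5,0) (2,0) (1,0) (0,0) (4,1) (2,1) [ray(1,1) blocked at (4,1); ray(-1,1) blocked at (2,1)]
  WN@(4,1): attacks (5,3) (3,3) (2,2) (2,0)
Union (16 distinct): (0,0) (0,1) (1,0) (1,1) (2,0) (2,1) (2,2) (3,1) (3,2) (3,3) (3,4) (3,5) (4,0) (4,1) (5,0) (5,3)

Answer: 16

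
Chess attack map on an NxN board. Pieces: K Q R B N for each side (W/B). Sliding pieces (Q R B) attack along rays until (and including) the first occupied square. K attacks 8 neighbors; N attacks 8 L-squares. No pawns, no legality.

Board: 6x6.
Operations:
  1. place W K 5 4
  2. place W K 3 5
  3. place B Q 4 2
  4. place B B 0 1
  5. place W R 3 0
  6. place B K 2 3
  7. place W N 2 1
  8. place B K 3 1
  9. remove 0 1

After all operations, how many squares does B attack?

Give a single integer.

Op 1: place WK@(5,4)
Op 2: place WK@(3,5)
Op 3: place BQ@(4,2)
Op 4: place BB@(0,1)
Op 5: place WR@(3,0)
Op 6: place BK@(2,3)
Op 7: place WN@(2,1)
Op 8: place BK@(3,1)
Op 9: remove (0,1)
Per-piece attacks for B:
  BK@(2,3): attacks (2,4) (2,2) (3,3) (1,3) (3,4) (3,2) (1,4) (1,2)
  BK@(3,1): attacks (3,2) (3,0) (4,1) (2,1) (4,2) (4,0) (2,2) (2,0)
  BQ@(4,2): attacks (4,3) (4,4) (4,5) (4,1) (4,0) (5,2) (3,2) (2,2) (1,2) (0,2) (5,3) (5,1) (3,3) (2,4) (1,5) (3,1) [ray(-1,-1) blocked at (3,1)]
Union (23 distinct): (0,2) (1,2) (1,3) (1,4) (1,5) (2,0) (2,1) (2,2) (2,4) (3,0) (3,1) (3,2) (3,3) (3,4) (4,0) (4,1) (4,2) (4,3) (4,4) (4,5) (5,1) (5,2) (5,3)

Answer: 23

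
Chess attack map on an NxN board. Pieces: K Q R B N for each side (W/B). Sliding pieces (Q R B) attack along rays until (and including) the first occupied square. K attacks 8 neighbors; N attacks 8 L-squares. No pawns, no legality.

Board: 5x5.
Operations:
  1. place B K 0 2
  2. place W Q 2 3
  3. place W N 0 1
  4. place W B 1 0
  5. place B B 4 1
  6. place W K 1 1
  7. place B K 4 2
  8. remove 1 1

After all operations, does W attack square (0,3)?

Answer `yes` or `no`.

Answer: yes

Derivation:
Op 1: place BK@(0,2)
Op 2: place WQ@(2,3)
Op 3: place WN@(0,1)
Op 4: place WB@(1,0)
Op 5: place BB@(4,1)
Op 6: place WK@(1,1)
Op 7: place BK@(4,2)
Op 8: remove (1,1)
Per-piece attacks for W:
  WN@(0,1): attacks (1,3) (2,2) (2,0)
  WB@(1,0): attacks (2,1) (3,2) (4,3) (0,1) [ray(-1,1) blocked at (0,1)]
  WQ@(2,3): attacks (2,4) (2,2) (2,1) (2,0) (3,3) (4,3) (1,3) (0,3) (3,4) (3,2) (4,1) (1,4) (1,2) (0,1) [ray(1,-1) blocked at (4,1); ray(-1,-1) blocked at (0,1)]
W attacks (0,3): yes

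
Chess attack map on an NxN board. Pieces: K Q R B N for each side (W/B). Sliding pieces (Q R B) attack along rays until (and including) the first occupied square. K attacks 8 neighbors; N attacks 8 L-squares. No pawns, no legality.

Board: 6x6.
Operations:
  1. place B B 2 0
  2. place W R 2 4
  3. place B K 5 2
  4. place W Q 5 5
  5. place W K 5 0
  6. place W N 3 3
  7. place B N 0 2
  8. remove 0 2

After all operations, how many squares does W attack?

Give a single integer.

Op 1: place BB@(2,0)
Op 2: place WR@(2,4)
Op 3: place BK@(5,2)
Op 4: place WQ@(5,5)
Op 5: place WK@(5,0)
Op 6: place WN@(3,3)
Op 7: place BN@(0,2)
Op 8: remove (0,2)
Per-piece attacks for W:
  WR@(2,4): attacks (2,5) (2,3) (2,2) (2,1) (2,0) (3,4) (4,4) (5,4) (1,4) (0,4) [ray(0,-1) blocked at (2,0)]
  WN@(3,3): attacks (4,5) (5,4) (2,5) (1,4) (4,1) (5,2) (2,1) (1,2)
  WK@(5,0): attacks (5,1) (4,0) (4,1)
  WQ@(5,5): attacks (5,4) (5,3) (5,2) (4,5) (3,5) (2,5) (1,5) (0,5) (4,4) (3,3) [ray(0,-1) blocked at (5,2); ray(-1,-1) blocked at (3,3)]
Union (21 distinct): (0,4) (0,5) (1,2) (1,4) (1,5) (2,0) (2,1) (2,2) (2,3) (2,5) (3,3) (3,4) (3,5) (4,0) (4,1) (4,4) (4,5) (5,1) (5,2) (5,3) (5,4)

Answer: 21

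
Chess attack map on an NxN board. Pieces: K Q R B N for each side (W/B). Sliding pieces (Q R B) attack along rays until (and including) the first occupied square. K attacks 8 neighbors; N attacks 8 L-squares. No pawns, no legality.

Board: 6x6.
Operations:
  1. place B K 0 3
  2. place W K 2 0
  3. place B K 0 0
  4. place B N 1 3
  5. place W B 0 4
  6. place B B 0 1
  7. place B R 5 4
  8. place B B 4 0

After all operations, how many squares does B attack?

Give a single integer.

Answer: 24

Derivation:
Op 1: place BK@(0,3)
Op 2: place WK@(2,0)
Op 3: place BK@(0,0)
Op 4: place BN@(1,3)
Op 5: place WB@(0,4)
Op 6: place BB@(0,1)
Op 7: place BR@(5,4)
Op 8: place BB@(4,0)
Per-piece attacks for B:
  BK@(0,0): attacks (0,1) (1,0) (1,1)
  BB@(0,1): attacks (1,2) (2,3) (3,4) (4,5) (1,0)
  BK@(0,3): attacks (0,4) (0,2) (1,3) (1,4) (1,2)
  BN@(1,3): attacks (2,5) (3,4) (0,5) (2,1) (3,2) (0,1)
  BB@(4,0): attacks (5,1) (3,1) (2,2) (1,3) [ray(-1,1) blocked at (1,3)]
  BR@(5,4): attacks (5,5) (5,3) (5,2) (5,1) (5,0) (4,4) (3,4) (2,4) (1,4) (0,4) [ray(-1,0) blocked at (0,4)]
Union (24 distinct): (0,1) (0,2) (0,4) (0,5) (1,0) (1,1) (1,2) (1,3) (1,4) (2,1) (2,2) (2,3) (2,4) (2,5) (3,1) (3,2) (3,4) (4,4) (4,5) (5,0) (5,1) (5,2) (5,3) (5,5)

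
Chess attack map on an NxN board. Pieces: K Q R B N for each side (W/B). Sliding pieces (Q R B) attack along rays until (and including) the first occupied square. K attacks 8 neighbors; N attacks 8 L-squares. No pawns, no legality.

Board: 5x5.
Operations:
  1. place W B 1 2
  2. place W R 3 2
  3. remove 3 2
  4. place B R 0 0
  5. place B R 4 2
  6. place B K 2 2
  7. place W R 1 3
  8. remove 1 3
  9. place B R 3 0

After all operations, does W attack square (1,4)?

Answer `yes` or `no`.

Op 1: place WB@(1,2)
Op 2: place WR@(3,2)
Op 3: remove (3,2)
Op 4: place BR@(0,0)
Op 5: place BR@(4,2)
Op 6: place BK@(2,2)
Op 7: place WR@(1,3)
Op 8: remove (1,3)
Op 9: place BR@(3,0)
Per-piece attacks for W:
  WB@(1,2): attacks (2,3) (3,4) (2,1) (3,0) (0,3) (0,1) [ray(1,-1) blocked at (3,0)]
W attacks (1,4): no

Answer: no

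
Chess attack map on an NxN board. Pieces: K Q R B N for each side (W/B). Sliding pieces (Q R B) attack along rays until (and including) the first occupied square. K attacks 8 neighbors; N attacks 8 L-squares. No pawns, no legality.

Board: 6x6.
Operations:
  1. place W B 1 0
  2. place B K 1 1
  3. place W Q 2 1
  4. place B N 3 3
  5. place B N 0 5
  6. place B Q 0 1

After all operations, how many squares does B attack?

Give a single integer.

Op 1: place WB@(1,0)
Op 2: place BK@(1,1)
Op 3: place WQ@(2,1)
Op 4: place BN@(3,3)
Op 5: place BN@(0,5)
Op 6: place BQ@(0,1)
Per-piece attacks for B:
  BQ@(0,1): attacks (0,2) (0,3) (0,4) (0,5) (0,0) (1,1) (1,2) (2,3) (3,4) (4,5) (1,0) [ray(0,1) blocked at (0,5); ray(1,0) blocked at (1,1); ray(1,-1) blocked at (1,0)]
  BN@(0,5): attacks (1,3) (2,4)
  BK@(1,1): attacks (1,2) (1,0) (2,1) (0,1) (2,2) (2,0) (0,2) (0,0)
  BN@(3,3): attacks (4,5) (5,4) (2,5) (1,4) (4,1) (5,2) (2,1) (1,2)
Union (22 distinct): (0,0) (0,1) (0,2) (0,3) (0,4) (0,5) (1,0) (1,1) (1,2) (1,3) (1,4) (2,0) (2,1) (2,2) (2,3) (2,4) (2,5) (3,4) (4,1) (4,5) (5,2) (5,4)

Answer: 22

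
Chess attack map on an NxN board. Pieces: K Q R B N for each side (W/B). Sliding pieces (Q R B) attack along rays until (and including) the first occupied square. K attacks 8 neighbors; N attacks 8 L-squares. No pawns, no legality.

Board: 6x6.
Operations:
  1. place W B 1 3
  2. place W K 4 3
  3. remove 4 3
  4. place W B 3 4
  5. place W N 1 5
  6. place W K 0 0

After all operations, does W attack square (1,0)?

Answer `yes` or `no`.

Answer: yes

Derivation:
Op 1: place WB@(1,3)
Op 2: place WK@(4,3)
Op 3: remove (4,3)
Op 4: place WB@(3,4)
Op 5: place WN@(1,5)
Op 6: place WK@(0,0)
Per-piece attacks for W:
  WK@(0,0): attacks (0,1) (1,0) (1,1)
  WB@(1,3): attacks (2,4) (3,5) (2,2) (3,1) (4,0) (0,4) (0,2)
  WN@(1,5): attacks (2,3) (3,4) (0,3)
  WB@(3,4): attacks (4,5) (4,3) (5,2) (2,5) (2,3) (1,2) (0,1)
W attacks (1,0): yes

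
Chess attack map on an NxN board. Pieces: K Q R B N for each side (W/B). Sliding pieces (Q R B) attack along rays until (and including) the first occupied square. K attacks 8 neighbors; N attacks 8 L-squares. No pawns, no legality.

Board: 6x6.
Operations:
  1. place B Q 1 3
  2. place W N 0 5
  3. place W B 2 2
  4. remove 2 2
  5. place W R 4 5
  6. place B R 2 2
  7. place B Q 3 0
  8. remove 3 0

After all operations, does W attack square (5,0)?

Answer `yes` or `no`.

Answer: no

Derivation:
Op 1: place BQ@(1,3)
Op 2: place WN@(0,5)
Op 3: place WB@(2,2)
Op 4: remove (2,2)
Op 5: place WR@(4,5)
Op 6: place BR@(2,2)
Op 7: place BQ@(3,0)
Op 8: remove (3,0)
Per-piece attacks for W:
  WN@(0,5): attacks (1,3) (2,4)
  WR@(4,5): attacks (4,4) (4,3) (4,2) (4,1) (4,0) (5,5) (3,5) (2,5) (1,5) (0,5) [ray(-1,0) blocked at (0,5)]
W attacks (5,0): no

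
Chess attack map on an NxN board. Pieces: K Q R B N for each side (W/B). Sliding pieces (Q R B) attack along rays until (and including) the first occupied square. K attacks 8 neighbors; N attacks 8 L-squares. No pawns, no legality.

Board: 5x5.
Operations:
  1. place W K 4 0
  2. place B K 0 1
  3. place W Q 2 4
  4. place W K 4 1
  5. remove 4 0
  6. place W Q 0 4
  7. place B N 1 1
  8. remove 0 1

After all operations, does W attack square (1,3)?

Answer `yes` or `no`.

Answer: yes

Derivation:
Op 1: place WK@(4,0)
Op 2: place BK@(0,1)
Op 3: place WQ@(2,4)
Op 4: place WK@(4,1)
Op 5: remove (4,0)
Op 6: place WQ@(0,4)
Op 7: place BN@(1,1)
Op 8: remove (0,1)
Per-piece attacks for W:
  WQ@(0,4): attacks (0,3) (0,2) (0,1) (0,0) (1,4) (2,4) (1,3) (2,2) (3,1) (4,0) [ray(1,0) blocked at (2,4)]
  WQ@(2,4): attacks (2,3) (2,2) (2,1) (2,0) (3,4) (4,4) (1,4) (0,4) (3,3) (4,2) (1,3) (0,2) [ray(-1,0) blocked at (0,4)]
  WK@(4,1): attacks (4,2) (4,0) (3,1) (3,2) (3,0)
W attacks (1,3): yes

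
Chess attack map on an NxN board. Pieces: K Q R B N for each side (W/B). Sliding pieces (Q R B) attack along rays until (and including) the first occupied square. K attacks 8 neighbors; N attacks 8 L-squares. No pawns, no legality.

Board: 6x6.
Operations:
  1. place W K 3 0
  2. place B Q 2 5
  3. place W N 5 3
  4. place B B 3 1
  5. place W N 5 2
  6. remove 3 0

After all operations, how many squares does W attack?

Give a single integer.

Answer: 8

Derivation:
Op 1: place WK@(3,0)
Op 2: place BQ@(2,5)
Op 3: place WN@(5,3)
Op 4: place BB@(3,1)
Op 5: place WN@(5,2)
Op 6: remove (3,0)
Per-piece attacks for W:
  WN@(5,2): attacks (4,4) (3,3) (4,0) (3,1)
  WN@(5,3): attacks (4,5) (3,4) (4,1) (3,2)
Union (8 distinct): (3,1) (3,2) (3,3) (3,4) (4,0) (4,1) (4,4) (4,5)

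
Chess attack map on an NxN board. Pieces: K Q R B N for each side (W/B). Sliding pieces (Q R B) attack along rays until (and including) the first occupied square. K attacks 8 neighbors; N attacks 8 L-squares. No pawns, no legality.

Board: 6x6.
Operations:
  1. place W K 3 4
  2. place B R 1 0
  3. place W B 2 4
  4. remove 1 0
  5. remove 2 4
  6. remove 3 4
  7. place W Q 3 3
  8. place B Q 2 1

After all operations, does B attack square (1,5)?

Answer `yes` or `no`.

Answer: no

Derivation:
Op 1: place WK@(3,4)
Op 2: place BR@(1,0)
Op 3: place WB@(2,4)
Op 4: remove (1,0)
Op 5: remove (2,4)
Op 6: remove (3,4)
Op 7: place WQ@(3,3)
Op 8: place BQ@(2,1)
Per-piece attacks for B:
  BQ@(2,1): attacks (2,2) (2,3) (2,4) (2,5) (2,0) (3,1) (4,1) (5,1) (1,1) (0,1) (3,2) (4,3) (5,4) (3,0) (1,2) (0,3) (1,0)
B attacks (1,5): no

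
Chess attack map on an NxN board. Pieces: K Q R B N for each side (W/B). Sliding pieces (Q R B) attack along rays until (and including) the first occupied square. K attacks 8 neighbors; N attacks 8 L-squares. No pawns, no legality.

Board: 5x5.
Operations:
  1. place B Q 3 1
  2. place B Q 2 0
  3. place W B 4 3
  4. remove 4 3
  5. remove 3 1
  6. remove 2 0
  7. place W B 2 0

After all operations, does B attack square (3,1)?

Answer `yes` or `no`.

Answer: no

Derivation:
Op 1: place BQ@(3,1)
Op 2: place BQ@(2,0)
Op 3: place WB@(4,3)
Op 4: remove (4,3)
Op 5: remove (3,1)
Op 6: remove (2,0)
Op 7: place WB@(2,0)
Per-piece attacks for B:
B attacks (3,1): no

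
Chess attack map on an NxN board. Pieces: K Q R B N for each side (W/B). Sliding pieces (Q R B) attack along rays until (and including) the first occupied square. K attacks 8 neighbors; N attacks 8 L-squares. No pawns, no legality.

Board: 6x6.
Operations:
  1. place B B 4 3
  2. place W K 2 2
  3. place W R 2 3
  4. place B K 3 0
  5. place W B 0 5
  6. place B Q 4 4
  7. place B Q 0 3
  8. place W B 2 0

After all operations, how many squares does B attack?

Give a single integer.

Answer: 29

Derivation:
Op 1: place BB@(4,3)
Op 2: place WK@(2,2)
Op 3: place WR@(2,3)
Op 4: place BK@(3,0)
Op 5: place WB@(0,5)
Op 6: place BQ@(4,4)
Op 7: place BQ@(0,3)
Op 8: place WB@(2,0)
Per-piece attacks for B:
  BQ@(0,3): attacks (0,4) (0,5) (0,2) (0,1) (0,0) (1,3) (2,3) (1,4) (2,5) (1,2) (2,1) (3,0) [ray(0,1) blocked at (0,5); ray(1,0) blocked at (2,3); ray(1,-1) blocked at (3,0)]
  BK@(3,0): attacks (3,1) (4,0) (2,0) (4,1) (2,1)
  BB@(4,3): attacks (5,4) (5,2) (3,4) (2,5) (3,2) (2,1) (1,0)
  BQ@(4,4): attacks (4,5) (4,3) (5,4) (3,4) (2,4) (1,4) (0,4) (5,5) (5,3) (3,5) (3,3) (2,2) [ray(0,-1) blocked at (4,3); ray(-1,-1) blocked at (2,2)]
Union (29 distinct): (0,0) (0,1) (0,2) (0,4) (0,5) (1,0) (1,2) (1,3) (1,4) (2,0) (2,1) (2,2) (2,3) (2,4) (2,5) (3,0) (3,1) (3,2) (3,3) (3,4) (3,5) (4,0) (4,1) (4,3) (4,5) (5,2) (5,3) (5,4) (5,5)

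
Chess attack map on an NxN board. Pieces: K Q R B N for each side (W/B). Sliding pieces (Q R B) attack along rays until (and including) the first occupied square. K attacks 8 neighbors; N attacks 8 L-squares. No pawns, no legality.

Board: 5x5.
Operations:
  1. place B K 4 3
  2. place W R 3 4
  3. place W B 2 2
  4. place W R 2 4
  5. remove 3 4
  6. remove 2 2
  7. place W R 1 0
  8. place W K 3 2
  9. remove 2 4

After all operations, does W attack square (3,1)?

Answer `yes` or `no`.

Answer: yes

Derivation:
Op 1: place BK@(4,3)
Op 2: place WR@(3,4)
Op 3: place WB@(2,2)
Op 4: place WR@(2,4)
Op 5: remove (3,4)
Op 6: remove (2,2)
Op 7: place WR@(1,0)
Op 8: place WK@(3,2)
Op 9: remove (2,4)
Per-piece attacks for W:
  WR@(1,0): attacks (1,1) (1,2) (1,3) (1,4) (2,0) (3,0) (4,0) (0,0)
  WK@(3,2): attacks (3,3) (3,1) (4,2) (2,2) (4,3) (4,1) (2,3) (2,1)
W attacks (3,1): yes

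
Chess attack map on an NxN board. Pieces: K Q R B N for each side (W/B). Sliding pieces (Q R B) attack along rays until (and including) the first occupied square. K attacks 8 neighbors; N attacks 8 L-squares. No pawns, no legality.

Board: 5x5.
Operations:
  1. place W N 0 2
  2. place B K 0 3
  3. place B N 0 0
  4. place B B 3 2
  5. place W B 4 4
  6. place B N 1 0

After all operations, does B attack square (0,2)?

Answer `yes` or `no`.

Answer: yes

Derivation:
Op 1: place WN@(0,2)
Op 2: place BK@(0,3)
Op 3: place BN@(0,0)
Op 4: place BB@(3,2)
Op 5: place WB@(4,4)
Op 6: place BN@(1,0)
Per-piece attacks for B:
  BN@(0,0): attacks (1,2) (2,1)
  BK@(0,3): attacks (0,4) (0,2) (1,3) (1,4) (1,2)
  BN@(1,0): attacks (2,2) (3,1) (0,2)
  BB@(3,2): attacks (4,3) (4,1) (2,3) (1,4) (2,1) (1,0) [ray(-1,-1) blocked at (1,0)]
B attacks (0,2): yes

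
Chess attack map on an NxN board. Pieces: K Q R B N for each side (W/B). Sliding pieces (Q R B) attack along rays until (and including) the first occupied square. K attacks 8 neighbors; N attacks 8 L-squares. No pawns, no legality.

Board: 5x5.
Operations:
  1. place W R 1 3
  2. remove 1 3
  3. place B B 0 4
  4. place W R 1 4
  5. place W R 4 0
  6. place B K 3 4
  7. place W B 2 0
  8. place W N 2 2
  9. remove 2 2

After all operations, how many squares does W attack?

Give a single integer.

Op 1: place WR@(1,3)
Op 2: remove (1,3)
Op 3: place BB@(0,4)
Op 4: place WR@(1,4)
Op 5: place WR@(4,0)
Op 6: place BK@(3,4)
Op 7: place WB@(2,0)
Op 8: place WN@(2,2)
Op 9: remove (2,2)
Per-piece attacks for W:
  WR@(1,4): attacks (1,3) (1,2) (1,1) (1,0) (2,4) (3,4) (0,4) [ray(1,0) blocked at (3,4); ray(-1,0) blocked at (0,4)]
  WB@(2,0): attacks (3,1) (4,2) (1,1) (0,2)
  WR@(4,0): attacks (4,1) (4,2) (4,3) (4,4) (3,0) (2,0) [ray(-1,0) blocked at (2,0)]
Union (15 distinct): (0,2) (0,4) (1,0) (1,1) (1,2) (1,3) (2,0) (2,4) (3,0) (3,1) (3,4) (4,1) (4,2) (4,3) (4,4)

Answer: 15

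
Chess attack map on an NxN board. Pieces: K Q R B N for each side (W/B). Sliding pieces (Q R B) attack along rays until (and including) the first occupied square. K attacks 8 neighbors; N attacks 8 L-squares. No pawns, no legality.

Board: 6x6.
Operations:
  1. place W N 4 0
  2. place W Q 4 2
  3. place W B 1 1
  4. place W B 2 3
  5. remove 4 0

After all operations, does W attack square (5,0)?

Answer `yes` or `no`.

Answer: yes

Derivation:
Op 1: place WN@(4,0)
Op 2: place WQ@(4,2)
Op 3: place WB@(1,1)
Op 4: place WB@(2,3)
Op 5: remove (4,0)
Per-piece attacks for W:
  WB@(1,1): attacks (2,2) (3,3) (4,4) (5,5) (2,0) (0,2) (0,0)
  WB@(2,3): attacks (3,4) (4,5) (3,2) (4,1) (5,0) (1,4) (0,5) (1,2) (0,1)
  WQ@(4,2): attacks (4,3) (4,4) (4,5) (4,1) (4,0) (5,2) (3,2) (2,2) (1,2) (0,2) (5,3) (5,1) (3,3) (2,4) (1,5) (3,1) (2,0)
W attacks (5,0): yes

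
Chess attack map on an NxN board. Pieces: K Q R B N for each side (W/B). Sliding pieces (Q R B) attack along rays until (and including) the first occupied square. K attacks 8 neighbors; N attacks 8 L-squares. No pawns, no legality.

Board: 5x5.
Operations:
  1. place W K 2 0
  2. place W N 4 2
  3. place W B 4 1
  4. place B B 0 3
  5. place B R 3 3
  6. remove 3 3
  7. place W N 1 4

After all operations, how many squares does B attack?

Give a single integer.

Op 1: place WK@(2,0)
Op 2: place WN@(4,2)
Op 3: place WB@(4,1)
Op 4: place BB@(0,3)
Op 5: place BR@(3,3)
Op 6: remove (3,3)
Op 7: place WN@(1,4)
Per-piece attacks for B:
  BB@(0,3): attacks (1,4) (1,2) (2,1) (3,0) [ray(1,1) blocked at (1,4)]
Union (4 distinct): (1,2) (1,4) (2,1) (3,0)

Answer: 4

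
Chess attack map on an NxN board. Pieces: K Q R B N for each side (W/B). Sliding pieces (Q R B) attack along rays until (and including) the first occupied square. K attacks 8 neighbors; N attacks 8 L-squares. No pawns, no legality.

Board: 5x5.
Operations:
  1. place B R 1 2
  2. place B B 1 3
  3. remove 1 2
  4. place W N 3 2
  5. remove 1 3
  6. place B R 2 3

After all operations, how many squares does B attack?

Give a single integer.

Op 1: place BR@(1,2)
Op 2: place BB@(1,3)
Op 3: remove (1,2)
Op 4: place WN@(3,2)
Op 5: remove (1,3)
Op 6: place BR@(2,3)
Per-piece attacks for B:
  BR@(2,3): attacks (2,4) (2,2) (2,1) (2,0) (3,3) (4,3) (1,3) (0,3)
Union (8 distinct): (0,3) (1,3) (2,0) (2,1) (2,2) (2,4) (3,3) (4,3)

Answer: 8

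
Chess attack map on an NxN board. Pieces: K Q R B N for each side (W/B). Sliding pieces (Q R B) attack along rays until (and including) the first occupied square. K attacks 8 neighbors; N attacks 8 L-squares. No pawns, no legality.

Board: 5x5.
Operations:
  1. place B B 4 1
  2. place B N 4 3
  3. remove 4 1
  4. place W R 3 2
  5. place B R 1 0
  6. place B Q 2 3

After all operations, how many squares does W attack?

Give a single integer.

Op 1: place BB@(4,1)
Op 2: place BN@(4,3)
Op 3: remove (4,1)
Op 4: place WR@(3,2)
Op 5: place BR@(1,0)
Op 6: place BQ@(2,3)
Per-piece attacks for W:
  WR@(3,2): attacks (3,3) (3,4) (3,1) (3,0) (4,2) (2,2) (1,2) (0,2)
Union (8 distinct): (0,2) (1,2) (2,2) (3,0) (3,1) (3,3) (3,4) (4,2)

Answer: 8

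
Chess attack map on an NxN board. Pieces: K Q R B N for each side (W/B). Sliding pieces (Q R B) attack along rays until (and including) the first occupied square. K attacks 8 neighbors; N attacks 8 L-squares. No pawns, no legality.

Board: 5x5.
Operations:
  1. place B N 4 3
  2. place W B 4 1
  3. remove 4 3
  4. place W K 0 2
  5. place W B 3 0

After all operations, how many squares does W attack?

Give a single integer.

Answer: 11

Derivation:
Op 1: place BN@(4,3)
Op 2: place WB@(4,1)
Op 3: remove (4,3)
Op 4: place WK@(0,2)
Op 5: place WB@(3,0)
Per-piece attacks for W:
  WK@(0,2): attacks (0,3) (0,1) (1,2) (1,3) (1,1)
  WB@(3,0): attacks (4,1) (2,1) (1,2) (0,3) [ray(1,1) blocked at (4,1)]
  WB@(4,1): attacks (3,2) (2,3) (1,4) (3,0) [ray(-1,-1) blocked at (3,0)]
Union (11 distinct): (0,1) (0,3) (1,1) (1,2) (1,3) (1,4) (2,1) (2,3) (3,0) (3,2) (4,1)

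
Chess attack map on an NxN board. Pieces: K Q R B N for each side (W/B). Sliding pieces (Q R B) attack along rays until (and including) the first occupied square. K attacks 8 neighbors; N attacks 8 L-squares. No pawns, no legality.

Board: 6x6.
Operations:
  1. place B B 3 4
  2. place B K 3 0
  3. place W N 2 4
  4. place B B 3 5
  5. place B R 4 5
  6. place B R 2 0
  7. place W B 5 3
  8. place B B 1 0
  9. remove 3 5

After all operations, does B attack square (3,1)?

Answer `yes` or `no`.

Answer: yes

Derivation:
Op 1: place BB@(3,4)
Op 2: place BK@(3,0)
Op 3: place WN@(2,4)
Op 4: place BB@(3,5)
Op 5: place BR@(4,5)
Op 6: place BR@(2,0)
Op 7: place WB@(5,3)
Op 8: place BB@(1,0)
Op 9: remove (3,5)
Per-piece attacks for B:
  BB@(1,0): attacks (2,1) (3,2) (4,3) (5,4) (0,1)
  BR@(2,0): attacks (2,1) (2,2) (2,3) (2,4) (3,0) (1,0) [ray(0,1) blocked at (2,4); ray(1,0) blocked at (3,0); ray(-1,0) blocked at (1,0)]
  BK@(3,0): attacks (3,1) (4,0) (2,0) (4,1) (2,1)
  BB@(3,4): attacks (4,5) (4,3) (5,2) (2,5) (2,3) (1,2) (0,1) [ray(1,1) blocked at (4,5)]
  BR@(4,5): attacks (4,4) (4,3) (4,2) (4,1) (4,0) (5,5) (3,5) (2,5) (1,5) (0,5)
B attacks (3,1): yes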